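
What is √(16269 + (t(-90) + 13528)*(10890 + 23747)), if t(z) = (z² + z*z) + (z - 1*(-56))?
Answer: √1028527347 ≈ 32071.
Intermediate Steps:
t(z) = 56 + z + 2*z² (t(z) = (z² + z²) + (z + 56) = 2*z² + (56 + z) = 56 + z + 2*z²)
√(16269 + (t(-90) + 13528)*(10890 + 23747)) = √(16269 + ((56 - 90 + 2*(-90)²) + 13528)*(10890 + 23747)) = √(16269 + ((56 - 90 + 2*8100) + 13528)*34637) = √(16269 + ((56 - 90 + 16200) + 13528)*34637) = √(16269 + (16166 + 13528)*34637) = √(16269 + 29694*34637) = √(16269 + 1028511078) = √1028527347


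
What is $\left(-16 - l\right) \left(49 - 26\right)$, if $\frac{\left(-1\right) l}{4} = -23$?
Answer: $-2484$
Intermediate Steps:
$l = 92$ ($l = \left(-4\right) \left(-23\right) = 92$)
$\left(-16 - l\right) \left(49 - 26\right) = \left(-16 - 92\right) \left(49 - 26\right) = \left(-16 - 92\right) 23 = \left(-108\right) 23 = -2484$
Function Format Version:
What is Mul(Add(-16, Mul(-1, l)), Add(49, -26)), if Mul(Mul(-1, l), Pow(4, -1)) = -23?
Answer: -2484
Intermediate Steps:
l = 92 (l = Mul(-4, -23) = 92)
Mul(Add(-16, Mul(-1, l)), Add(49, -26)) = Mul(Add(-16, Mul(-1, 92)), Add(49, -26)) = Mul(Add(-16, -92), 23) = Mul(-108, 23) = -2484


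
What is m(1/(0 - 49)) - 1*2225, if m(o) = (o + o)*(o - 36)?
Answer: -5338695/2401 ≈ -2223.5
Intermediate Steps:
m(o) = 2*o*(-36 + o) (m(o) = (2*o)*(-36 + o) = 2*o*(-36 + o))
m(1/(0 - 49)) - 1*2225 = 2*(-36 + 1/(0 - 49))/(0 - 49) - 1*2225 = 2*(-36 + 1/(-49))/(-49) - 2225 = 2*(-1/49)*(-36 - 1/49) - 2225 = 2*(-1/49)*(-1765/49) - 2225 = 3530/2401 - 2225 = -5338695/2401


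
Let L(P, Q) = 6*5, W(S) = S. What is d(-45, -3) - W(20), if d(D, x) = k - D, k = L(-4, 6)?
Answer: 55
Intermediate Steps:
L(P, Q) = 30
k = 30
d(D, x) = 30 - D
d(-45, -3) - W(20) = (30 - 1*(-45)) - 1*20 = (30 + 45) - 20 = 75 - 20 = 55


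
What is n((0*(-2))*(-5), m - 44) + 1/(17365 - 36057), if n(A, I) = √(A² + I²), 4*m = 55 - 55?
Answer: 822447/18692 ≈ 44.000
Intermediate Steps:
m = 0 (m = (55 - 55)/4 = (¼)*0 = 0)
n((0*(-2))*(-5), m - 44) + 1/(17365 - 36057) = √(((0*(-2))*(-5))² + (0 - 44)²) + 1/(17365 - 36057) = √((0*(-5))² + (-44)²) + 1/(-18692) = √(0² + 1936) - 1/18692 = √(0 + 1936) - 1/18692 = √1936 - 1/18692 = 44 - 1/18692 = 822447/18692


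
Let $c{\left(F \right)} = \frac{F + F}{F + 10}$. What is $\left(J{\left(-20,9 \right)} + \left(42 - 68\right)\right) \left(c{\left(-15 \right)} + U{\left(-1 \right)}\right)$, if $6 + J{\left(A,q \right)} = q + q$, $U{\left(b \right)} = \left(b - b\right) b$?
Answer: $-84$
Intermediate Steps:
$U{\left(b \right)} = 0$ ($U{\left(b \right)} = 0 b = 0$)
$J{\left(A,q \right)} = -6 + 2 q$ ($J{\left(A,q \right)} = -6 + \left(q + q\right) = -6 + 2 q$)
$c{\left(F \right)} = \frac{2 F}{10 + F}$
$\left(J{\left(-20,9 \right)} + \left(42 - 68\right)\right) \left(c{\left(-15 \right)} + U{\left(-1 \right)}\right) = \left(\left(-6 + 2 \cdot 9\right) + \left(42 - 68\right)\right) \left(2 \left(-15\right) \frac{1}{10 - 15} + 0\right) = \left(\left(-6 + 18\right) - 26\right) \left(2 \left(-15\right) \frac{1}{-5} + 0\right) = \left(12 - 26\right) \left(2 \left(-15\right) \left(- \frac{1}{5}\right) + 0\right) = - 14 \left(6 + 0\right) = \left(-14\right) 6 = -84$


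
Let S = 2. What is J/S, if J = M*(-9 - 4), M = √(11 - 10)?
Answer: -13/2 ≈ -6.5000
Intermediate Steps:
M = 1 (M = √1 = 1)
J = -13 (J = 1*(-9 - 4) = 1*(-13) = -13)
J/S = -13/2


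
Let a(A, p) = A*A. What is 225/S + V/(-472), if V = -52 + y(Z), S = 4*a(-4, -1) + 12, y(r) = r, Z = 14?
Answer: 3409/1121 ≈ 3.0410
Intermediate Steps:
a(A, p) = A²
S = 76 (S = 4*(-4)² + 12 = 4*16 + 12 = 64 + 12 = 76)
V = -38 (V = -52 + 14 = -38)
225/S + V/(-472) = 225/76 - 38/(-472) = 225*(1/76) - 38*(-1/472) = 225/76 + 19/236 = 3409/1121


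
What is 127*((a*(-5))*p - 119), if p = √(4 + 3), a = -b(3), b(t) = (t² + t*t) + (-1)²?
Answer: -15113 + 12065*√7 ≈ 16808.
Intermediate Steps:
b(t) = 1 + 2*t² (b(t) = (t² + t²) + 1 = 2*t² + 1 = 1 + 2*t²)
a = -19 (a = -(1 + 2*3²) = -(1 + 2*9) = -(1 + 18) = -1*19 = -19)
p = √7 ≈ 2.6458
127*((a*(-5))*p - 119) = 127*((-19*(-5))*√7 - 119) = 127*(95*√7 - 119) = 127*(-119 + 95*√7) = -15113 + 12065*√7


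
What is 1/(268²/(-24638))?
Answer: -12319/35912 ≈ -0.34303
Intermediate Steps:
1/(268²/(-24638)) = 1/(71824*(-1/24638)) = 1/(-35912/12319) = -12319/35912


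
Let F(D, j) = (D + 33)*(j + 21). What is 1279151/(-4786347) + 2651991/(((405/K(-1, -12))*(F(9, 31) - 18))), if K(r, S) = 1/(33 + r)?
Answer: -135755316073/785726723520 ≈ -0.17278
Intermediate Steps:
F(D, j) = (21 + j)*(33 + D) (F(D, j) = (33 + D)*(21 + j) = (21 + j)*(33 + D))
1279151/(-4786347) + 2651991/(((405/K(-1, -12))*(F(9, 31) - 18))) = 1279151/(-4786347) + 2651991/(((405/(1/(33 - 1)))*((693 + 21*9 + 33*31 + 9*31) - 18))) = 1279151*(-1/4786347) + 2651991/(((405/(1/32))*((693 + 189 + 1023 + 279) - 18))) = -1279151/4786347 + 2651991/(((405/(1/32))*(2184 - 18))) = -1279151/4786347 + 2651991/(((405*32)*2166)) = -1279151/4786347 + 2651991/((12960*2166)) = -1279151/4786347 + 2651991/28071360 = -1279151/4786347 + 2651991*(1/28071360) = -1279151/4786347 + 883997/9357120 = -135755316073/785726723520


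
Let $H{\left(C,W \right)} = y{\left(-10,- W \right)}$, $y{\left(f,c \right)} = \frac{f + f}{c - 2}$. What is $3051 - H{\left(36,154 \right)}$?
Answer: $\frac{118984}{39} \approx 3050.9$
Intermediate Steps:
$y{\left(f,c \right)} = \frac{2 f}{-2 + c}$
$H{\left(C,W \right)} = - \frac{20}{-2 - W}$ ($H{\left(C,W \right)} = 2 \left(-10\right) \frac{1}{-2 - W} = - \frac{20}{-2 - W}$)
$3051 - H{\left(36,154 \right)} = 3051 - \frac{20}{2 + 154} = 3051 - \frac{20}{156} = 3051 - 20 \cdot \frac{1}{156} = 3051 - \frac{5}{39} = \frac{118984}{39}$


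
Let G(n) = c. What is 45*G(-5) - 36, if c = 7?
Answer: 279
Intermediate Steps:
G(n) = 7
45*G(-5) - 36 = 45*7 - 36 = 315 - 36 = 279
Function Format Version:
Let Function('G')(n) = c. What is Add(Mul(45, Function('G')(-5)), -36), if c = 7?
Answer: 279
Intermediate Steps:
Function('G')(n) = 7
Add(Mul(45, Function('G')(-5)), -36) = Add(Mul(45, 7), -36) = Add(315, -36) = 279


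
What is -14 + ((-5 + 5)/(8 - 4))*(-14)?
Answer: -14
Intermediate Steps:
-14 + ((-5 + 5)/(8 - 4))*(-14) = -14 + (0/4)*(-14) = -14 + (0*(1/4))*(-14) = -14 + 0*(-14) = -14 + 0 = -14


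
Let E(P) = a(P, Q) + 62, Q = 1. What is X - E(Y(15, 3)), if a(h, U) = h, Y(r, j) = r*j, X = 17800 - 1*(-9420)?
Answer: 27113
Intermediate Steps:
X = 27220 (X = 17800 + 9420 = 27220)
Y(r, j) = j*r
E(P) = 62 + P (E(P) = P + 62 = 62 + P)
X - E(Y(15, 3)) = 27220 - (62 + 3*15) = 27220 - (62 + 45) = 27220 - 1*107 = 27220 - 107 = 27113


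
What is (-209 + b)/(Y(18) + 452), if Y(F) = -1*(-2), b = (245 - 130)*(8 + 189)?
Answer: 11223/227 ≈ 49.441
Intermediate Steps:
b = 22655 (b = 115*197 = 22655)
Y(F) = 2
(-209 + b)/(Y(18) + 452) = (-209 + 22655)/(2 + 452) = 22446/454 = 22446*(1/454) = 11223/227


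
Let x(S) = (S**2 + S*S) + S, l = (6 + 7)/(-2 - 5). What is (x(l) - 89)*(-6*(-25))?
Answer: -617100/49 ≈ -12594.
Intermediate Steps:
l = -13/7 (l = 13/(-7) = 13*(-1/7) = -13/7 ≈ -1.8571)
x(S) = S + 2*S**2 (x(S) = (S**2 + S**2) + S = 2*S**2 + S = S + 2*S**2)
(x(l) - 89)*(-6*(-25)) = (-13*(1 + 2*(-13/7))/7 - 89)*(-6*(-25)) = (-13*(1 - 26/7)/7 - 89)*150 = (-13/7*(-19/7) - 89)*150 = (247/49 - 89)*150 = -4114/49*150 = -617100/49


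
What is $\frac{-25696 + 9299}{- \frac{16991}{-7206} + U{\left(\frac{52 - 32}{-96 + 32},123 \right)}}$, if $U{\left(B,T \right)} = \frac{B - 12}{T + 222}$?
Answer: $- \frac{108704239440}{15395123} \approx -7061.0$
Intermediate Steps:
$U{\left(B,T \right)} = \frac{-12 + B}{222 + T}$
$\frac{-25696 + 9299}{- \frac{16991}{-7206} + U{\left(\frac{52 - 32}{-96 + 32},123 \right)}} = \frac{-25696 + 9299}{- \frac{16991}{-7206} + \frac{-12 + \frac{52 - 32}{-96 + 32}}{222 + 123}} = - \frac{16397}{\left(-16991\right) \left(- \frac{1}{7206}\right) + \frac{-12 + \frac{20}{-64}}{345}} = - \frac{16397}{\frac{16991}{7206} + \frac{-12 + 20 \left(- \frac{1}{64}\right)}{345}} = - \frac{16397}{\frac{16991}{7206} + \frac{-12 - \frac{5}{16}}{345}} = - \frac{16397}{\frac{16991}{7206} + \frac{1}{345} \left(- \frac{197}{16}\right)} = - \frac{16397}{\frac{16991}{7206} - \frac{197}{5520}} = - \frac{16397}{\frac{15395123}{6629520}} = \left(-16397\right) \frac{6629520}{15395123} = - \frac{108704239440}{15395123}$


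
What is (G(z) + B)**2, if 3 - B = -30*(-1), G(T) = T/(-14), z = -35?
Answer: 2401/4 ≈ 600.25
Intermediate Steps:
G(T) = -T/14 (G(T) = T*(-1/14) = -T/14)
B = -27 (B = 3 - (-30)*(-1) = 3 - 1*30 = 3 - 30 = -27)
(G(z) + B)**2 = (-1/14*(-35) - 27)**2 = (5/2 - 27)**2 = (-49/2)**2 = 2401/4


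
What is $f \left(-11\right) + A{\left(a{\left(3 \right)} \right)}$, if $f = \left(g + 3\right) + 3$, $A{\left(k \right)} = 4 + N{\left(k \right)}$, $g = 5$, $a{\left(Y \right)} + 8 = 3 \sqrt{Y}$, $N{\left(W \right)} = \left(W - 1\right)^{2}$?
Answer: $-9 - 54 \sqrt{3} \approx -102.53$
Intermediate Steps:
$N{\left(W \right)} = \left(-1 + W\right)^{2}$
$a{\left(Y \right)} = -8 + 3 \sqrt{Y}$
$A{\left(k \right)} = 4 + \left(-1 + k\right)^{2}$
$f = 11$ ($f = \left(5 + 3\right) + 3 = 8 + 3 = 11$)
$f \left(-11\right) + A{\left(a{\left(3 \right)} \right)} = 11 \left(-11\right) + \left(4 + \left(-1 - \left(8 - 3 \sqrt{3}\right)\right)^{2}\right) = -121 + \left(4 + \left(-9 + 3 \sqrt{3}\right)^{2}\right) = -117 + \left(-9 + 3 \sqrt{3}\right)^{2}$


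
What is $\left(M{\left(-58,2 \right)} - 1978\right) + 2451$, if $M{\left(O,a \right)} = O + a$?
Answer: $417$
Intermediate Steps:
$\left(M{\left(-58,2 \right)} - 1978\right) + 2451 = \left(\left(-58 + 2\right) - 1978\right) + 2451 = \left(-56 - 1978\right) + 2451 = -2034 + 2451 = 417$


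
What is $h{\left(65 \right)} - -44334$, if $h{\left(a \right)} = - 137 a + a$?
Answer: $35494$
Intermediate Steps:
$h{\left(a \right)} = - 136 a$
$h{\left(65 \right)} - -44334 = \left(-136\right) 65 - -44334 = -8840 + 44334 = 35494$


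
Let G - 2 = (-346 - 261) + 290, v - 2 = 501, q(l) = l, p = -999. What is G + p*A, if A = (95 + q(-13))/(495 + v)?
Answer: -198144/499 ≈ -397.08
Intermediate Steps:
v = 503 (v = 2 + 501 = 503)
G = -315 (G = 2 + ((-346 - 261) + 290) = 2 + (-607 + 290) = 2 - 317 = -315)
A = 41/499 (A = (95 - 13)/(495 + 503) = 82/998 = 82*(1/998) = 41/499 ≈ 0.082164)
G + p*A = -315 - 999*41/499 = -315 - 40959/499 = -198144/499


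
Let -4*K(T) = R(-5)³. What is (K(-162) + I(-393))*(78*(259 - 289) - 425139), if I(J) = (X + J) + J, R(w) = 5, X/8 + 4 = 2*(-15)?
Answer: 1862526003/4 ≈ 4.6563e+8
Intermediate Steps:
X = -272 (X = -32 + 8*(2*(-15)) = -32 + 8*(-30) = -32 - 240 = -272)
I(J) = -272 + 2*J (I(J) = (-272 + J) + J = -272 + 2*J)
K(T) = -125/4 (K(T) = -¼*5³ = -¼*125 = -125/4)
(K(-162) + I(-393))*(78*(259 - 289) - 425139) = (-125/4 + (-272 + 2*(-393)))*(78*(259 - 289) - 425139) = (-125/4 + (-272 - 786))*(78*(-30) - 425139) = (-125/4 - 1058)*(-2340 - 425139) = -4357/4*(-427479) = 1862526003/4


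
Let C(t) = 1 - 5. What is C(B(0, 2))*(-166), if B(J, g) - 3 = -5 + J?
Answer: 664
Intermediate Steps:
B(J, g) = -2 + J (B(J, g) = 3 + (-5 + J) = -2 + J)
C(t) = -4
C(B(0, 2))*(-166) = -4*(-166) = 664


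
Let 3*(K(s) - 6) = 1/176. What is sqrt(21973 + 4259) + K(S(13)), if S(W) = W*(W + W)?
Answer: 3169/528 + 2*sqrt(6558) ≈ 167.96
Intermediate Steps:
S(W) = 2*W**2 (S(W) = W*(2*W) = 2*W**2)
K(s) = 3169/528 (K(s) = 6 + (1/3)/176 = 6 + (1/3)*(1/176) = 6 + 1/528 = 3169/528)
sqrt(21973 + 4259) + K(S(13)) = sqrt(21973 + 4259) + 3169/528 = sqrt(26232) + 3169/528 = 2*sqrt(6558) + 3169/528 = 3169/528 + 2*sqrt(6558)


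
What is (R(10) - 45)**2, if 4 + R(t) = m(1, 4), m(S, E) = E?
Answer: 2025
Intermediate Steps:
R(t) = 0 (R(t) = -4 + 4 = 0)
(R(10) - 45)**2 = (0 - 45)**2 = (-45)**2 = 2025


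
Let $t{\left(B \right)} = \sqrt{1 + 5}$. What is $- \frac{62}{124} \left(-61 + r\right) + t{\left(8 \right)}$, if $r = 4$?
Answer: $\frac{57}{2} + \sqrt{6} \approx 30.949$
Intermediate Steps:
$t{\left(B \right)} = \sqrt{6}$
$- \frac{62}{124} \left(-61 + r\right) + t{\left(8 \right)} = - \frac{62}{124} \left(-61 + 4\right) + \sqrt{6} = \left(-62\right) \frac{1}{124} \left(-57\right) + \sqrt{6} = \left(- \frac{1}{2}\right) \left(-57\right) + \sqrt{6} = \frac{57}{2} + \sqrt{6}$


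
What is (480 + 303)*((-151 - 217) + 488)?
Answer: 93960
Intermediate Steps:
(480 + 303)*((-151 - 217) + 488) = 783*(-368 + 488) = 783*120 = 93960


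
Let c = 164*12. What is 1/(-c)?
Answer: -1/1968 ≈ -0.00050813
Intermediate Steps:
c = 1968
1/(-c) = 1/(-1*1968) = 1/(-1968) = -1/1968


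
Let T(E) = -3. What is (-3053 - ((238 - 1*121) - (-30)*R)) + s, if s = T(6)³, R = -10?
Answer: -2897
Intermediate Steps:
s = -27 (s = (-3)³ = -27)
(-3053 - ((238 - 1*121) - (-30)*R)) + s = (-3053 - ((238 - 1*121) - (-30)*(-10))) - 27 = (-3053 - ((238 - 121) - 1*300)) - 27 = (-3053 - (117 - 300)) - 27 = (-3053 - 1*(-183)) - 27 = (-3053 + 183) - 27 = -2870 - 27 = -2897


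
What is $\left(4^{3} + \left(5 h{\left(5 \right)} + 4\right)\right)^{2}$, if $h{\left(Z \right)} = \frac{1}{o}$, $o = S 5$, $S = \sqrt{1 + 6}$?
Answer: $\frac{\left(476 + \sqrt{7}\right)^{2}}{49} \approx 4675.5$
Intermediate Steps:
$S = \sqrt{7} \approx 2.6458$
$o = 5 \sqrt{7}$ ($o = \sqrt{7} \cdot 5 = 5 \sqrt{7} \approx 13.229$)
$h{\left(Z \right)} = \frac{\sqrt{7}}{35}$ ($h{\left(Z \right)} = \frac{1}{5 \sqrt{7}} = \frac{\sqrt{7}}{35}$)
$\left(4^{3} + \left(5 h{\left(5 \right)} + 4\right)\right)^{2} = \left(4^{3} + \left(5 \frac{\sqrt{7}}{35} + 4\right)\right)^{2} = \left(64 + \left(\frac{\sqrt{7}}{7} + 4\right)\right)^{2} = \left(64 + \left(4 + \frac{\sqrt{7}}{7}\right)\right)^{2} = \left(68 + \frac{\sqrt{7}}{7}\right)^{2}$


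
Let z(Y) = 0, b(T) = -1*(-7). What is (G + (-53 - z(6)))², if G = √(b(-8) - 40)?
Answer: (53 - I*√33)² ≈ 2776.0 - 608.92*I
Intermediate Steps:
b(T) = 7
G = I*√33 (G = √(7 - 40) = √(-33) = I*√33 ≈ 5.7446*I)
(G + (-53 - z(6)))² = (I*√33 + (-53 - 1*0))² = (I*√33 + (-53 + 0))² = (I*√33 - 53)² = (-53 + I*√33)²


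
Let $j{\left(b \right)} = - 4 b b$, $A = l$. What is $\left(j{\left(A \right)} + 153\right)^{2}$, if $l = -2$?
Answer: $18769$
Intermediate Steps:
$A = -2$
$j{\left(b \right)} = - 4 b^{2}$
$\left(j{\left(A \right)} + 153\right)^{2} = \left(- 4 \left(-2\right)^{2} + 153\right)^{2} = \left(\left(-4\right) 4 + 153\right)^{2} = \left(-16 + 153\right)^{2} = 137^{2} = 18769$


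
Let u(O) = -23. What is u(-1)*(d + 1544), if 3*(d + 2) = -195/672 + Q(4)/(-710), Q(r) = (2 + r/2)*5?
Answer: -1692037343/47712 ≈ -35464.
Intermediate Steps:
Q(r) = 10 + 5*r/2 (Q(r) = (2 + r*(½))*5 = (2 + r/2)*5 = 10 + 5*r/2)
d = -100487/47712 (d = -2 + (-195/672 + (10 + (5/2)*4)/(-710))/3 = -2 + (-195*1/672 + (10 + 10)*(-1/710))/3 = -2 + (-65/224 + 20*(-1/710))/3 = -2 + (-65/224 - 2/71)/3 = -2 + (⅓)*(-5063/15904) = -2 - 5063/47712 = -100487/47712 ≈ -2.1061)
u(-1)*(d + 1544) = -23*(-100487/47712 + 1544) = -23*73566841/47712 = -1692037343/47712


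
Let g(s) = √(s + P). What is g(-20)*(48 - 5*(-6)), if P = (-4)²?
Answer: 156*I ≈ 156.0*I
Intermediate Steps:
P = 16
g(s) = √(16 + s) (g(s) = √(s + 16) = √(16 + s))
g(-20)*(48 - 5*(-6)) = √(16 - 20)*(48 - 5*(-6)) = √(-4)*(48 + 30) = (2*I)*78 = 156*I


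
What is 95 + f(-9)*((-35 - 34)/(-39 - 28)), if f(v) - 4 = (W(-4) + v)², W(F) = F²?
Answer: 10022/67 ≈ 149.58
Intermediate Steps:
f(v) = 4 + (16 + v)² (f(v) = 4 + ((-4)² + v)² = 4 + (16 + v)²)
95 + f(-9)*((-35 - 34)/(-39 - 28)) = 95 + (4 + (16 - 9)²)*((-35 - 34)/(-39 - 28)) = 95 + (4 + 7²)*(-69/(-67)) = 95 + (4 + 49)*(-69*(-1/67)) = 95 + 53*(69/67) = 95 + 3657/67 = 10022/67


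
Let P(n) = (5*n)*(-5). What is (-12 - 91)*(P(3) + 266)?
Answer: -19673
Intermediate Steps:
P(n) = -25*n
(-12 - 91)*(P(3) + 266) = (-12 - 91)*(-25*3 + 266) = -103*(-75 + 266) = -103*191 = -19673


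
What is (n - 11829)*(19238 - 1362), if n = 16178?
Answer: 77742724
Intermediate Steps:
(n - 11829)*(19238 - 1362) = (16178 - 11829)*(19238 - 1362) = 4349*17876 = 77742724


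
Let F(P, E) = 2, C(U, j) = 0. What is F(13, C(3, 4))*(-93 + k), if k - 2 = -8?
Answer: -198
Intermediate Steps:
k = -6 (k = 2 - 8 = -6)
F(13, C(3, 4))*(-93 + k) = 2*(-93 - 6) = 2*(-99) = -198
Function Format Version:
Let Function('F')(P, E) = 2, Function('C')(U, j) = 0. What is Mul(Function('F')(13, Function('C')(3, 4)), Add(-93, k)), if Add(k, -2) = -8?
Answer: -198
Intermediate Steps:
k = -6 (k = Add(2, -8) = -6)
Mul(Function('F')(13, Function('C')(3, 4)), Add(-93, k)) = Mul(2, Add(-93, -6)) = Mul(2, -99) = -198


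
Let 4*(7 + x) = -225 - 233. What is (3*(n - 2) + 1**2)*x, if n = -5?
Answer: 2430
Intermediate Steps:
x = -243/2 (x = -7 + (-225 - 233)/4 = -7 + (1/4)*(-458) = -7 - 229/2 = -243/2 ≈ -121.50)
(3*(n - 2) + 1**2)*x = (3*(-5 - 2) + 1**2)*(-243/2) = (3*(-7) + 1)*(-243/2) = (-21 + 1)*(-243/2) = -20*(-243/2) = 2430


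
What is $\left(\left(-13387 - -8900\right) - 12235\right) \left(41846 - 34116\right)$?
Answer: $-129261060$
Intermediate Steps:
$\left(\left(-13387 - -8900\right) - 12235\right) \left(41846 - 34116\right) = \left(\left(-13387 + 8900\right) - 12235\right) 7730 = \left(-4487 - 12235\right) 7730 = \left(-16722\right) 7730 = -129261060$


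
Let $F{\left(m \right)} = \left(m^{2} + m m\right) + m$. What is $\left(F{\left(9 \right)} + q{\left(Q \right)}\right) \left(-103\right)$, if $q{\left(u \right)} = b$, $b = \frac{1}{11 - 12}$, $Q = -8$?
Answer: $-17510$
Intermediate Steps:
$b = -1$ ($b = \frac{1}{-1} = -1$)
$q{\left(u \right)} = -1$
$F{\left(m \right)} = m + 2 m^{2}$ ($F{\left(m \right)} = \left(m^{2} + m^{2}\right) + m = 2 m^{2} + m = m + 2 m^{2}$)
$\left(F{\left(9 \right)} + q{\left(Q \right)}\right) \left(-103\right) = \left(9 \left(1 + 2 \cdot 9\right) - 1\right) \left(-103\right) = \left(9 \left(1 + 18\right) - 1\right) \left(-103\right) = \left(9 \cdot 19 - 1\right) \left(-103\right) = \left(171 - 1\right) \left(-103\right) = 170 \left(-103\right) = -17510$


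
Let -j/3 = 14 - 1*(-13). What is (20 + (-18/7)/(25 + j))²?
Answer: 15437041/38416 ≈ 401.84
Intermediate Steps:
j = -81 (j = -3*(14 - 1*(-13)) = -3*(14 + 13) = -3*27 = -81)
(20 + (-18/7)/(25 + j))² = (20 + (-18/7)/(25 - 81))² = (20 + (-18*⅐)/(-56))² = (20 - 1/56*(-18/7))² = (20 + 9/196)² = (3929/196)² = 15437041/38416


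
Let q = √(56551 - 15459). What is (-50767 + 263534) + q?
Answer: 212767 + 2*√10273 ≈ 2.1297e+5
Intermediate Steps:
q = 2*√10273 (q = √41092 = 2*√10273 ≈ 202.71)
(-50767 + 263534) + q = (-50767 + 263534) + 2*√10273 = 212767 + 2*√10273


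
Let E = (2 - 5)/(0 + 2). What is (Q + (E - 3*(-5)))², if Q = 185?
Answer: 157609/4 ≈ 39402.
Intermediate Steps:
E = -3/2 ≈ -1.5000
(Q + (E - 3*(-5)))² = (185 + (-3/2 - 3*(-5)))² = (185 + (-3/2 + 15))² = (185 + 27/2)² = (397/2)² = 157609/4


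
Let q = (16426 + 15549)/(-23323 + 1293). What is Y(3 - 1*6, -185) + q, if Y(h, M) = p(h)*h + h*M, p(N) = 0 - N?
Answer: 2399281/4406 ≈ 544.55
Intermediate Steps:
q = -6395/4406 (q = 31975/(-22030) = 31975*(-1/22030) = -6395/4406 ≈ -1.4514)
p(N) = -N
Y(h, M) = -h² + M*h (Y(h, M) = (-h)*h + h*M = -h² + M*h)
Y(3 - 1*6, -185) + q = (3 - 1*6)*(-185 - (3 - 1*6)) - 6395/4406 = (3 - 6)*(-185 - (3 - 6)) - 6395/4406 = -3*(-185 - 1*(-3)) - 6395/4406 = -3*(-185 + 3) - 6395/4406 = -3*(-182) - 6395/4406 = 546 - 6395/4406 = 2399281/4406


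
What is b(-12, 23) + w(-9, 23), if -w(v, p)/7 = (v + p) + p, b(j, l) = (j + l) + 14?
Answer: -234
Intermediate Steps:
b(j, l) = 14 + j + l
w(v, p) = -14*p - 7*v (w(v, p) = -7*((v + p) + p) = -7*((p + v) + p) = -7*(v + 2*p) = -14*p - 7*v)
b(-12, 23) + w(-9, 23) = (14 - 12 + 23) + (-14*23 - 7*(-9)) = 25 + (-322 + 63) = 25 - 259 = -234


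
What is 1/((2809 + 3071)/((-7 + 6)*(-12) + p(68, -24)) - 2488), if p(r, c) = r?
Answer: -2/4829 ≈ -0.00041416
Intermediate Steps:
1/((2809 + 3071)/((-7 + 6)*(-12) + p(68, -24)) - 2488) = 1/((2809 + 3071)/((-7 + 6)*(-12) + 68) - 2488) = 1/(5880/(-1*(-12) + 68) - 2488) = 1/(5880/(12 + 68) - 2488) = 1/(5880/80 - 2488) = 1/(5880*(1/80) - 2488) = 1/(147/2 - 2488) = 1/(-4829/2) = -2/4829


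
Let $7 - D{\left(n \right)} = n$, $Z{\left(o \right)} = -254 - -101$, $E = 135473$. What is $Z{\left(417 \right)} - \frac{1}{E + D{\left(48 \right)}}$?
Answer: $- \frac{20721097}{135432} \approx -153.0$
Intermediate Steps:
$Z{\left(o \right)} = -153$ ($Z{\left(o \right)} = -254 + 101 = -153$)
$D{\left(n \right)} = 7 - n$
$Z{\left(417 \right)} - \frac{1}{E + D{\left(48 \right)}} = -153 - \frac{1}{135473 + \left(7 - 48\right)} = -153 - \frac{1}{135473 - 41} = -153 - \frac{1}{135432} = - \frac{20721097}{135432}$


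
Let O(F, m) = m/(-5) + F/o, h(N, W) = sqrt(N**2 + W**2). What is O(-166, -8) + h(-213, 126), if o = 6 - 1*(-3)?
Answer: -758/45 + 3*sqrt(6805) ≈ 230.63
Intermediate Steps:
o = 9 (o = 6 + 3 = 9)
O(F, m) = -m/5 + F/9 (O(F, m) = m/(-5) + F/9 = m*(-1/5) + F*(1/9) = -m/5 + F/9)
O(-166, -8) + h(-213, 126) = (-1/5*(-8) + (1/9)*(-166)) + sqrt((-213)**2 + 126**2) = (8/5 - 166/9) + sqrt(45369 + 15876) = -758/45 + sqrt(61245) = -758/45 + 3*sqrt(6805)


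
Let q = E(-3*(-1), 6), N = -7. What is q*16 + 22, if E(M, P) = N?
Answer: -90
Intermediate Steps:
E(M, P) = -7
q = -7
q*16 + 22 = -7*16 + 22 = -112 + 22 = -90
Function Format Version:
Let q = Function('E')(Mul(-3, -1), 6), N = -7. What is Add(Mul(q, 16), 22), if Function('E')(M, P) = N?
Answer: -90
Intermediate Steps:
Function('E')(M, P) = -7
q = -7
Add(Mul(q, 16), 22) = Add(Mul(-7, 16), 22) = Add(-112, 22) = -90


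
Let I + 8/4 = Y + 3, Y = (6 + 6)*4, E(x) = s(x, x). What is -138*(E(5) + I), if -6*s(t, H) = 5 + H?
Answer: -6532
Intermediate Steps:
s(t, H) = -5/6 - H/6 (s(t, H) = -(5 + H)/6 = -5/6 - H/6)
E(x) = -5/6 - x/6
Y = 48 (Y = 12*4 = 48)
I = 49 (I = -2 + (48 + 3) = -2 + 51 = 49)
-138*(E(5) + I) = -138*((-5/6 - 1/6*5) + 49) = -138*((-5/6 - 5/6) + 49) = -138*(-5/3 + 49) = -138*142/3 = -6532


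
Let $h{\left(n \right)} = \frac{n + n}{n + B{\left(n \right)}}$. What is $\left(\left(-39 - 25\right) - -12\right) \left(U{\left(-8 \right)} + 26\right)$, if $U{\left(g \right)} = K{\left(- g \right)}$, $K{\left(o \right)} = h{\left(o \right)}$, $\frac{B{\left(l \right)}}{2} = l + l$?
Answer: $- \frac{6864}{5} \approx -1372.8$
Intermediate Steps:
$B{\left(l \right)} = 4 l$ ($B{\left(l \right)} = 2 \left(l + l\right) = 2 \cdot 2 l = 4 l$)
$h{\left(n \right)} = \frac{2}{5}$ ($h{\left(n \right)} = \frac{n + n}{n + 4 n} = \frac{2 n}{5 n} = 2 n \frac{1}{5 n} = \frac{2}{5}$)
$K{\left(o \right)} = \frac{2}{5}$
$U{\left(g \right)} = \frac{2}{5}$
$\left(\left(-39 - 25\right) - -12\right) \left(U{\left(-8 \right)} + 26\right) = \left(\left(-39 - 25\right) - -12\right) \left(\frac{2}{5} + 26\right) = \left(\left(-39 - 25\right) + 12\right) \frac{132}{5} = \left(-64 + 12\right) \frac{132}{5} = \left(-52\right) \frac{132}{5} = - \frac{6864}{5}$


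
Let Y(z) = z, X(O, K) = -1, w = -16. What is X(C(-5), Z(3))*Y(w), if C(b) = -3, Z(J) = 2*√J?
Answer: 16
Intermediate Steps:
X(C(-5), Z(3))*Y(w) = -1*(-16) = 16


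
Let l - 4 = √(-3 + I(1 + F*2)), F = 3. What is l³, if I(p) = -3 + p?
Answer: 125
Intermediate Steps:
l = 5 (l = 4 + √(-3 + (-3 + (1 + 3*2))) = 4 + √(-3 + (-3 + (1 + 6))) = 4 + √(-3 + (-3 + 7)) = 4 + √(-3 + 4) = 4 + √1 = 4 + 1 = 5)
l³ = 5³ = 125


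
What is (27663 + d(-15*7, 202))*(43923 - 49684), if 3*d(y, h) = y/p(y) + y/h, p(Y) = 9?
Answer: -289685830189/1818 ≈ -1.5934e+8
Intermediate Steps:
d(y, h) = y/27 + y/(3*h) (d(y, h) = (y/9 + y/h)/3 = y/27 + y/(3*h))
(27663 + d(-15*7, 202))*(43923 - 49684) = (27663 + (1/27)*(-15*7)*(9 + 202)/202)*(43923 - 49684) = (27663 + (1/27)*(-105)*(1/202)*211)*(-5761) = (27663 - 7385/1818)*(-5761) = (50283949/1818)*(-5761) = -289685830189/1818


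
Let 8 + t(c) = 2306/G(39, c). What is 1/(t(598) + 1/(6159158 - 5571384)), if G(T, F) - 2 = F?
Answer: -88166100/366476939 ≈ -0.24058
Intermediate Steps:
G(T, F) = 2 + F
t(c) = -8 + 2306/(2 + c)
1/(t(598) + 1/(6159158 - 5571384)) = 1/(2*(1145 - 4*598)/(2 + 598) + 1/(6159158 - 5571384)) = 1/(2*(1145 - 2392)/600 + 1/587774) = 1/(2*(1/600)*(-1247) + 1/587774) = 1/(-1247/300 + 1/587774) = 1/(-366476939/88166100) = -88166100/366476939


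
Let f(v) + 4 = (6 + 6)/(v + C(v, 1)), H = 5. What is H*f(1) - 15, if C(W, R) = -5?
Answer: -50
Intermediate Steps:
f(v) = -4 + 12/(-5 + v) (f(v) = -4 + (6 + 6)/(v - 5) = -4 + 12/(-5 + v))
H*f(1) - 15 = 5*(4*(8 - 1*1)/(-5 + 1)) - 15 = 5*(4*(8 - 1)/(-4)) - 15 = 5*(4*(-¼)*7) - 15 = 5*(-7) - 15 = -35 - 15 = -50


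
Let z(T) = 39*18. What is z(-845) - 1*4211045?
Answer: -4210343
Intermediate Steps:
z(T) = 702
z(-845) - 1*4211045 = 702 - 1*4211045 = 702 - 4211045 = -4210343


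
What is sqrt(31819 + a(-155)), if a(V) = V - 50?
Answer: sqrt(31614) ≈ 177.80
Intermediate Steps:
a(V) = -50 + V
sqrt(31819 + a(-155)) = sqrt(31819 + (-50 - 155)) = sqrt(31819 - 205) = sqrt(31614)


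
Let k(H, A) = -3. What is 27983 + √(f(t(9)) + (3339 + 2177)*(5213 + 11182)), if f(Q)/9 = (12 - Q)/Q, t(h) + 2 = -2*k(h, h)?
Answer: 27983 + √90434838 ≈ 37493.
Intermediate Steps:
t(h) = 4 (t(h) = -2 - 2*(-3) = -2 + 6 = 4)
f(Q) = 9*(12 - Q)/Q (f(Q) = 9*((12 - Q)/Q) = 9*(12 - Q)/Q)
27983 + √(f(t(9)) + (3339 + 2177)*(5213 + 11182)) = 27983 + √((-9 + 108/4) + (3339 + 2177)*(5213 + 11182)) = 27983 + √((-9 + 108*(¼)) + 5516*16395) = 27983 + √((-9 + 27) + 90434820) = 27983 + √(18 + 90434820) = 27983 + √90434838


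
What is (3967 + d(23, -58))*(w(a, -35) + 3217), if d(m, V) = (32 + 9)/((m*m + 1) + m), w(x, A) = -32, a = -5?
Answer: 998175360/79 ≈ 1.2635e+7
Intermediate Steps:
d(m, V) = 41/(1 + m + m**2) (d(m, V) = 41/((m**2 + 1) + m) = 41/((1 + m**2) + m) = 41/(1 + m + m**2))
(3967 + d(23, -58))*(w(a, -35) + 3217) = (3967 + 41/(1 + 23 + 23**2))*(-32 + 3217) = (3967 + 41/(1 + 23 + 529))*3185 = (3967 + 41/553)*3185 = (2193792/553)*3185 = 998175360/79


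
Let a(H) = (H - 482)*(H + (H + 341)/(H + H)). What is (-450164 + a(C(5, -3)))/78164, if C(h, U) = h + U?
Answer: -123071/19541 ≈ -6.2981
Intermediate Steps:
C(h, U) = U + h
a(H) = (-482 + H)*(H + (341 + H)/(2*H)) (a(H) = (-482 + H)*(H + (341 + H)/((2*H))) = (-482 + H)*(H + (341 + H)*(1/(2*H))) = (-482 + H)*(H + (341 + H)/(2*H)))
(-450164 + a(C(5, -3)))/78164 = (-450164 + (-141/2 + (-3 + 5)**2 - 82181/(-3 + 5) - 963*(-3 + 5)/2))/78164 = (-450164 + (-141/2 + 2**2 - 82181/2 - 963/2*2))*(1/78164) = (-450164 + (-141/2 + 4 - 82181*1/2 - 963))*(1/78164) = (-450164 + (-141/2 + 4 - 82181/2 - 963))*(1/78164) = (-450164 - 42120)*(1/78164) = -492284*1/78164 = -123071/19541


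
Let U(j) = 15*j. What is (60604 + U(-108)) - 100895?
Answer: -41911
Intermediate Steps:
(60604 + U(-108)) - 100895 = (60604 + 15*(-108)) - 100895 = (60604 - 1620) - 100895 = 58984 - 100895 = -41911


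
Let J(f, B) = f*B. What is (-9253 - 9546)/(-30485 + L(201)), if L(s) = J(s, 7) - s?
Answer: 18799/29279 ≈ 0.64206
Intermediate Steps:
J(f, B) = B*f
L(s) = 6*s (L(s) = 7*s - s = 6*s)
(-9253 - 9546)/(-30485 + L(201)) = (-9253 - 9546)/(-30485 + 6*201) = -18799/(-30485 + 1206) = -18799/(-29279) = -18799*(-1/29279) = 18799/29279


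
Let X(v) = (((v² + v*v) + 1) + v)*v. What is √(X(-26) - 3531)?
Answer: I*√38033 ≈ 195.02*I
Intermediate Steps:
X(v) = v*(1 + v + 2*v²) (X(v) = (((v² + v²) + 1) + v)*v = ((2*v² + 1) + v)*v = ((1 + 2*v²) + v)*v = (1 + v + 2*v²)*v = v*(1 + v + 2*v²))
√(X(-26) - 3531) = √(-26*(1 - 26 + 2*(-26)²) - 3531) = √(-26*(1 - 26 + 2*676) - 3531) = √(-26*(1 - 26 + 1352) - 3531) = √(-26*1327 - 3531) = √(-34502 - 3531) = √(-38033) = I*√38033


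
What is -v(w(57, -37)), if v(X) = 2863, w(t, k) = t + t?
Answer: -2863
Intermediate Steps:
w(t, k) = 2*t
-v(w(57, -37)) = -1*2863 = -2863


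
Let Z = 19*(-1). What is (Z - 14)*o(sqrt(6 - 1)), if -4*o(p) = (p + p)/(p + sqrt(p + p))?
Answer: 33*sqrt(5)/(2*(sqrt(5) + sqrt(2)*5**(1/4))) ≈ 8.4801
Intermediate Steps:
Z = -19
o(p) = -p/(2*(p + sqrt(2)*sqrt(p))) (o(p) = -(p + p)/(4*(p + sqrt(p + p))) = -2*p/(4*(p + sqrt(2*p))) = -2*p/(4*(p + sqrt(2)*sqrt(p))) = -p/(2*(p + sqrt(2)*sqrt(p))))
(Z - 14)*o(sqrt(6 - 1)) = (-19 - 14)*(-sqrt(6 - 1)/(2*sqrt(6 - 1) + 2*sqrt(2)*sqrt(sqrt(6 - 1)))) = -(-33)*sqrt(5)/(2*sqrt(5) + 2*sqrt(2)*sqrt(sqrt(5))) = -(-33)*sqrt(5)/(2*sqrt(5) + 2*sqrt(2)*5**(1/4)) = 33*sqrt(5)/(2*sqrt(5) + 2*sqrt(2)*5**(1/4))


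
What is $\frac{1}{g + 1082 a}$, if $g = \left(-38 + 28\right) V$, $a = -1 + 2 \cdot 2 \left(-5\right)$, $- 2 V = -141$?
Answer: $- \frac{1}{23427} \approx -4.2686 \cdot 10^{-5}$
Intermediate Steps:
$V = \frac{141}{2}$ ($V = \left(- \frac{1}{2}\right) \left(-141\right) = \frac{141}{2} \approx 70.5$)
$a = -21$ ($a = -1 + 2 \left(-10\right) = -1 - 20 = -21$)
$g = -705$ ($g = \left(-38 + 28\right) \frac{141}{2} = \left(-10\right) \frac{141}{2} = -705$)
$\frac{1}{g + 1082 a} = \frac{1}{-705 + 1082 \left(-21\right)} = \frac{1}{-705 - 22722} = \frac{1}{-23427} = - \frac{1}{23427}$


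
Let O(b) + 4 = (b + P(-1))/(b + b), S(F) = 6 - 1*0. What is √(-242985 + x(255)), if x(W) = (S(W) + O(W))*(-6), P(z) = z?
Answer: I*√1755674915/85 ≈ 492.95*I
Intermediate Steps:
S(F) = 6 (S(F) = 6 + 0 = 6)
O(b) = -4 + (-1 + b)/(2*b) (O(b) = -4 + (b - 1)/(b + b) = -4 + (-1 + b)/((2*b)) = -4 + (-1 + b)*(1/(2*b)) = -4 + (-1 + b)/(2*b))
x(W) = -36 - 3*(-1 - 7*W)/W (x(W) = (6 + (-1 - 7*W)/(2*W))*(-6) = -36 - 3*(-1 - 7*W)/W)
√(-242985 + x(255)) = √(-242985 + (-15 + 3/255)) = √(-242985 + (-15 + 3*(1/255))) = √(-242985 + (-15 + 1/85)) = √(-242985 - 1274/85) = √(-20654999/85) = I*√1755674915/85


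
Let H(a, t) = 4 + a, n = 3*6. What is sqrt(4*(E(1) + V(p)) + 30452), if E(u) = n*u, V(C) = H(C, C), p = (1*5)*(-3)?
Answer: 4*sqrt(1905) ≈ 174.59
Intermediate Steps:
n = 18
p = -15 (p = 5*(-3) = -15)
V(C) = 4 + C
E(u) = 18*u
sqrt(4*(E(1) + V(p)) + 30452) = sqrt(4*(18*1 + (4 - 15)) + 30452) = sqrt(4*(18 - 11) + 30452) = sqrt(4*7 + 30452) = sqrt(28 + 30452) = sqrt(30480) = 4*sqrt(1905)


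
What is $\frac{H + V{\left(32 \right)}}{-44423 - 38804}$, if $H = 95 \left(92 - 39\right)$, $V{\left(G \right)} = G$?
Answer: $- \frac{5067}{83227} \approx -0.060882$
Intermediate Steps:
$H = 5035$ ($H = 95 \cdot 53 = 5035$)
$\frac{H + V{\left(32 \right)}}{-44423 - 38804} = \frac{5035 + 32}{-44423 - 38804} = \frac{5067}{-83227} = 5067 \left(- \frac{1}{83227}\right) = - \frac{5067}{83227}$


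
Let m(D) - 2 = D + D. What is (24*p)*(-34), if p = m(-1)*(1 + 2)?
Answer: 0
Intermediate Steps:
m(D) = 2 + 2*D (m(D) = 2 + (D + D) = 2 + 2*D)
p = 0 (p = (2 + 2*(-1))*(1 + 2) = (2 - 2)*3 = 0*3 = 0)
(24*p)*(-34) = (24*0)*(-34) = 0*(-34) = 0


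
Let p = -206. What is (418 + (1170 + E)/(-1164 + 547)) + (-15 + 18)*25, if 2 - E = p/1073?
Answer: 325128451/662041 ≈ 491.10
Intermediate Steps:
E = 2352/1073 (E = 2 - (-206)/1073 = 2 - 1*(-206/1073) = 2 + 206/1073 = 2352/1073 ≈ 2.1920)
(418 + (1170 + E)/(-1164 + 547)) + (-15 + 18)*25 = (418 + (1170 + 2352/1073)/(-1164 + 547)) + (-15 + 18)*25 = (418 + (1257762/1073)/(-617)) + 3*25 = (418 + (1257762/1073)*(-1/617)) + 75 = (418 - 1257762/662041) + 75 = 275475376/662041 + 75 = 325128451/662041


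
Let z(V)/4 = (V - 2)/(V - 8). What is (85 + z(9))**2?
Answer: 12769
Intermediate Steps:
z(V) = 4*(-2 + V)/(-8 + V) (z(V) = 4*((V - 2)/(V - 8)) = 4*((-2 + V)/(-8 + V)) = 4*(-2 + V)/(-8 + V))
(85 + z(9))**2 = (85 + 4*(-2 + 9)/(-8 + 9))**2 = (85 + 4*7/1)**2 = (85 + 4*1*7)**2 = (85 + 28)**2 = 113**2 = 12769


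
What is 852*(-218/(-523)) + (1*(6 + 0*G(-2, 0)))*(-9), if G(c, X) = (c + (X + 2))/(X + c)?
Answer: 157494/523 ≈ 301.14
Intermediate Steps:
G(c, X) = (2 + X + c)/(X + c) (G(c, X) = (c + (2 + X))/(X + c) = (2 + X + c)/(X + c))
852*(-218/(-523)) + (1*(6 + 0*G(-2, 0)))*(-9) = 852*(-218/(-523)) + (1*(6 + 0*((2 + 0 - 2)/(0 - 2))))*(-9) = 852*(-218*(-1/523)) + (1*(6 + 0*(0/(-2))))*(-9) = 852*(218/523) + (1*(6 + 0*(-1/2*0)))*(-9) = 185736/523 + (1*(6 + 0*0))*(-9) = 185736/523 + (1*(6 + 0))*(-9) = 185736/523 + (1*6)*(-9) = 185736/523 + 6*(-9) = 185736/523 - 54 = 157494/523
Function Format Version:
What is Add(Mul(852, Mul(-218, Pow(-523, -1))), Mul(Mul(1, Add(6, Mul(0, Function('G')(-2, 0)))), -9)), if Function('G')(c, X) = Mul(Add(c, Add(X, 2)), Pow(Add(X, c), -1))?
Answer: Rational(157494, 523) ≈ 301.14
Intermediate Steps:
Function('G')(c, X) = Mul(Pow(Add(X, c), -1), Add(2, X, c)) (Function('G')(c, X) = Mul(Add(c, Add(2, X)), Pow(Add(X, c), -1)) = Mul(Add(2, X, c), Pow(Add(X, c), -1)) = Mul(Pow(Add(X, c), -1), Add(2, X, c)))
Add(Mul(852, Mul(-218, Pow(-523, -1))), Mul(Mul(1, Add(6, Mul(0, Function('G')(-2, 0)))), -9)) = Add(Mul(852, Mul(-218, Pow(-523, -1))), Mul(Mul(1, Add(6, Mul(0, Mul(Pow(Add(0, -2), -1), Add(2, 0, -2))))), -9)) = Add(Mul(852, Mul(-218, Rational(-1, 523))), Mul(Mul(1, Add(6, Mul(0, Mul(Pow(-2, -1), 0)))), -9)) = Add(Mul(852, Rational(218, 523)), Mul(Mul(1, Add(6, Mul(0, Mul(Rational(-1, 2), 0)))), -9)) = Add(Rational(185736, 523), Mul(Mul(1, Add(6, Mul(0, 0))), -9)) = Add(Rational(185736, 523), Mul(Mul(1, Add(6, 0)), -9)) = Add(Rational(185736, 523), Mul(Mul(1, 6), -9)) = Add(Rational(185736, 523), Mul(6, -9)) = Add(Rational(185736, 523), -54) = Rational(157494, 523)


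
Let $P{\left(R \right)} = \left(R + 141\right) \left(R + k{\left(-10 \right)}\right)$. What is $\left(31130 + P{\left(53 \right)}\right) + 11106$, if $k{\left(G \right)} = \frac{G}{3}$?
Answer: $\frac{155614}{3} \approx 51871.0$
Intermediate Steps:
$k{\left(G \right)} = \frac{G}{3}$ ($k{\left(G \right)} = G \frac{1}{3} = \frac{G}{3}$)
$P{\left(R \right)} = \left(141 + R\right) \left(- \frac{10}{3} + R\right)$ ($P{\left(R \right)} = \left(R + 141\right) \left(R + \frac{1}{3} \left(-10\right)\right) = \left(141 + R\right) \left(R - \frac{10}{3}\right) = \left(141 + R\right) \left(- \frac{10}{3} + R\right)$)
$\left(31130 + P{\left(53 \right)}\right) + 11106 = \left(31130 + \left(-470 + 53^{2} + \frac{413}{3} \cdot 53\right)\right) + 11106 = \left(31130 + \left(-470 + 2809 + \frac{21889}{3}\right)\right) + 11106 = \left(31130 + \frac{28906}{3}\right) + 11106 = \frac{122296}{3} + 11106 = \frac{155614}{3}$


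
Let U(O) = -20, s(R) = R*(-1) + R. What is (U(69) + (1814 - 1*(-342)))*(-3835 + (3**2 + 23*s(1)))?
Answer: -8172336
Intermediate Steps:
s(R) = 0 (s(R) = -R + R = 0)
(U(69) + (1814 - 1*(-342)))*(-3835 + (3**2 + 23*s(1))) = (-20 + (1814 - 1*(-342)))*(-3835 + (3**2 + 23*0)) = (-20 + (1814 + 342))*(-3835 + (9 + 0)) = (-20 + 2156)*(-3835 + 9) = 2136*(-3826) = -8172336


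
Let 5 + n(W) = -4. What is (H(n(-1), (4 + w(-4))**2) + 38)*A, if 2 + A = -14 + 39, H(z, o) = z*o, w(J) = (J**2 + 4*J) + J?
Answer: 874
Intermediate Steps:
n(W) = -9 (n(W) = -5 - 4 = -9)
w(J) = J**2 + 5*J
H(z, o) = o*z
A = 23 (A = -2 + (-14 + 39) = -2 + 25 = 23)
(H(n(-1), (4 + w(-4))**2) + 38)*A = ((4 - 4*(5 - 4))**2*(-9) + 38)*23 = ((4 - 4*1)**2*(-9) + 38)*23 = ((4 - 4)**2*(-9) + 38)*23 = (0**2*(-9) + 38)*23 = (0*(-9) + 38)*23 = (0 + 38)*23 = 38*23 = 874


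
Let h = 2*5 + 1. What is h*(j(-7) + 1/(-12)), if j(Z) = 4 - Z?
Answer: 1441/12 ≈ 120.08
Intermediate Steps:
h = 11 (h = 10 + 1 = 11)
h*(j(-7) + 1/(-12)) = 11*((4 - 1*(-7)) + 1/(-12)) = 11*((4 + 7) - 1/12) = 11*(11 - 1/12) = 11*(131/12) = 1441/12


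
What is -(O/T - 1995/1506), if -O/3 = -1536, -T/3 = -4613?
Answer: 2296573/2315726 ≈ 0.99173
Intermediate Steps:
T = 13839 (T = -3*(-4613) = 13839)
O = 4608 (O = -3*(-1536) = 4608)
-(O/T - 1995/1506) = -(4608/13839 - 1995/1506) = -(4608*(1/13839) - 1995*1/1506) = -(1536/4613 - 665/502) = -1*(-2296573/2315726) = 2296573/2315726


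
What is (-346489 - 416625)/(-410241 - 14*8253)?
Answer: 763114/525783 ≈ 1.4514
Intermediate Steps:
(-346489 - 416625)/(-410241 - 14*8253) = -763114/(-410241 - 115542) = -763114/(-525783) = -763114*(-1/525783) = 763114/525783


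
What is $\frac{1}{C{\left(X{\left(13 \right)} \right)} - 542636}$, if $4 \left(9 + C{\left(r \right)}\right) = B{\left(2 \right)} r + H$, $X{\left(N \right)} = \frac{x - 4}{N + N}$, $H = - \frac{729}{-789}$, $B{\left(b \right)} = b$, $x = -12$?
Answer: $- \frac{13676}{7421214069} \approx -1.8428 \cdot 10^{-6}$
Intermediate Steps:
$H = \frac{243}{263}$ ($H = \left(-729\right) \left(- \frac{1}{789}\right) = \frac{243}{263} \approx 0.92395$)
$X{\left(N \right)} = - \frac{8}{N}$ ($X{\left(N \right)} = \frac{-12 - 4}{N + N} = - \frac{16}{2 N} = - 16 \frac{1}{2 N} = - \frac{8}{N}$)
$C{\left(r \right)} = - \frac{9225}{1052} + \frac{r}{2}$ ($C{\left(r \right)} = -9 + \frac{2 r + \frac{243}{263}}{4} = -9 + \frac{\frac{243}{263} + 2 r}{4} = -9 + \left(\frac{243}{1052} + \frac{r}{2}\right) = - \frac{9225}{1052} + \frac{r}{2}$)
$\frac{1}{C{\left(X{\left(13 \right)} \right)} - 542636} = \frac{1}{\left(- \frac{9225}{1052} + \frac{\left(-8\right) \frac{1}{13}}{2}\right) - 542636} = \frac{1}{\left(- \frac{9225}{1052} + \frac{1}{2} \left(- \frac{8}{13}\right)\right) - 542636} = \frac{1}{\left(- \frac{9225}{1052} - \frac{4}{13}\right) - 542636} = \frac{1}{- \frac{124133}{13676} - 542636} = \frac{1}{- \frac{7421214069}{13676}} = - \frac{13676}{7421214069}$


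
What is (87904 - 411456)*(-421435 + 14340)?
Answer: 131716401440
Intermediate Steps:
(87904 - 411456)*(-421435 + 14340) = -323552*(-407095) = 131716401440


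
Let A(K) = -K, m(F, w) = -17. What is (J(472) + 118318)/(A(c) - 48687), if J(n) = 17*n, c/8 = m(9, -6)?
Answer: -126342/48551 ≈ -2.6023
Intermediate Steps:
c = -136 (c = 8*(-17) = -136)
(J(472) + 118318)/(A(c) - 48687) = (17*472 + 118318)/(-1*(-136) - 48687) = (8024 + 118318)/(136 - 48687) = 126342/(-48551) = 126342*(-1/48551) = -126342/48551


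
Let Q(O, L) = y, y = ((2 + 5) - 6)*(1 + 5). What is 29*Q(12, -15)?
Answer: 174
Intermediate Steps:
y = 6 (y = (7 - 6)*6 = 1*6 = 6)
Q(O, L) = 6
29*Q(12, -15) = 29*6 = 174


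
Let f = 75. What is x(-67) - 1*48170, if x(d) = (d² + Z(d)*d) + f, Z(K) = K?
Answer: -39117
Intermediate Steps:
x(d) = 75 + 2*d² (x(d) = (d² + d*d) + 75 = (d² + d²) + 75 = 2*d² + 75 = 75 + 2*d²)
x(-67) - 1*48170 = (75 + 2*(-67)²) - 1*48170 = (75 + 2*4489) - 48170 = (75 + 8978) - 48170 = 9053 - 48170 = -39117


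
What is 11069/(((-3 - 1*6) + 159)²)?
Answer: 11069/22500 ≈ 0.49196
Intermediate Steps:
11069/(((-3 - 1*6) + 159)²) = 11069/(((-3 - 6) + 159)²) = 11069/((-9 + 159)²) = 11069/(150²) = 11069/22500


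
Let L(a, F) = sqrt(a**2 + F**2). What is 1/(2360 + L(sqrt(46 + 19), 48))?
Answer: 2360/5567231 - sqrt(2369)/5567231 ≈ 0.00041517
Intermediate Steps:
L(a, F) = sqrt(F**2 + a**2)
1/(2360 + L(sqrt(46 + 19), 48)) = 1/(2360 + sqrt(48**2 + (sqrt(46 + 19))**2)) = 1/(2360 + sqrt(2304 + (sqrt(65))**2)) = 1/(2360 + sqrt(2304 + 65)) = 1/(2360 + sqrt(2369))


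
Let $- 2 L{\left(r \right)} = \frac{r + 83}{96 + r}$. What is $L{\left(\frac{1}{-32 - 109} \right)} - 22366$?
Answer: $- \frac{302729661}{13535} \approx -22366.0$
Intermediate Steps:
$L{\left(r \right)} = - \frac{83 + r}{2 \left(96 + r\right)}$ ($L{\left(r \right)} = - \frac{\left(r + 83\right) \frac{1}{96 + r}}{2} = - \frac{\left(83 + r\right) \frac{1}{96 + r}}{2} = - \frac{\frac{1}{96 + r} \left(83 + r\right)}{2} = - \frac{83 + r}{2 \left(96 + r\right)}$)
$L{\left(\frac{1}{-32 - 109} \right)} - 22366 = \frac{-83 - \frac{1}{-32 - 109}}{2 \left(96 + \frac{1}{-32 - 109}\right)} - 22366 = \frac{-83 - \frac{1}{-141}}{2 \left(96 + \frac{1}{-141}\right)} - 22366 = \frac{-83 - - \frac{1}{141}}{2 \left(96 - \frac{1}{141}\right)} - 22366 = \frac{-83 + \frac{1}{141}}{2 \cdot \frac{13535}{141}} - 22366 = \frac{1}{2} \cdot \frac{141}{13535} \left(- \frac{11702}{141}\right) - 22366 = - \frac{5851}{13535} - 22366 = - \frac{302729661}{13535}$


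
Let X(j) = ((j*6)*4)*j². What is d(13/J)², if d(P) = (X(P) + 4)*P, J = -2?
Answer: 7332668161/4 ≈ 1.8332e+9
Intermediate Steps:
X(j) = 24*j³ (X(j) = ((6*j)*4)*j² = (24*j)*j² = 24*j³)
d(P) = P*(4 + 24*P³) (d(P) = (24*P³ + 4)*P = (4 + 24*P³)*P = P*(4 + 24*P³))
d(13/J)² = (4*(13/(-2)) + 24*(13/(-2))⁴)² = (4*(13*(-½)) + 24*(13*(-½))⁴)² = (4*(-13/2) + 24*(-13/2)⁴)² = (-26 + 24*(28561/16))² = (-26 + 85683/2)² = (85631/2)² = 7332668161/4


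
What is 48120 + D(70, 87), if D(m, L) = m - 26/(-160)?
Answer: 3855213/80 ≈ 48190.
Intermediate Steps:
D(m, L) = 13/80 + m (D(m, L) = m - 26*(-1/160) = m + 13/80 = 13/80 + m)
48120 + D(70, 87) = 48120 + (13/80 + 70) = 48120 + 5613/80 = 3855213/80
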